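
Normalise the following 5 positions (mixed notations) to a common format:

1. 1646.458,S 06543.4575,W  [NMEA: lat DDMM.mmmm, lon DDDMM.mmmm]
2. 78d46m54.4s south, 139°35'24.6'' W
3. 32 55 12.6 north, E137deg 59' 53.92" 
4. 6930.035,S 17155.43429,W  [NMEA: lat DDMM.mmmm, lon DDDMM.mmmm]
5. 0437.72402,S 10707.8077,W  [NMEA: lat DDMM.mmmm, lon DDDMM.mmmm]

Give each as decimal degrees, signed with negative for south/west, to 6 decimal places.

Point 1:
  φ: degrees = first 2 digits = 16, minutes = 46.458; 16 + 46.458/60 = 16.7743000
  S → negative
  Lon: degrees = first 3 digits = 65, minutes = 43.4575; 65 + 43.4575/60 = 65.7242917
  W ⇒ negate
Point 2:
  Lat: 78 + 46/60 + 54.4/3600 = 78.7817778
  S → negative
  Lon: 139 + 35/60 + 24.6/3600 = 139.5901667
  W → negative
Point 3:
  Latitude: 55′ + 12.6″ = 55.21000′; 32 + 55.21000/60 = 32.9201667
  N → positive
  Lon: 137 + 59/60 + 53.92/3600 = 137.9983111
  E → positive
Point 4:
  Latitude: degrees = first 2 digits = 69, minutes = 30.035; 69 + 30.035/60 = 69.5005833
  hemisphere S, so the sign is −
  Longitude: degrees = first 3 digits = 171, minutes = 55.43429; 171 + 55.43429/60 = 171.9239048
  W → negative
Point 5:
  Lat: degrees = first 2 digits = 4, minutes = 37.72402; 4 + 37.72402/60 = 4.6287337
  hemisphere S, so the sign is −
  λ: split at 3 digits → 107° and 7.8077′; 107 + 7.8077/60 = 107.1301283
  W ⇒ negate

1. -16.774300, -65.724292
2. -78.781778, -139.590167
3. 32.920167, 137.998311
4. -69.500583, -171.923905
5. -4.628734, -107.130128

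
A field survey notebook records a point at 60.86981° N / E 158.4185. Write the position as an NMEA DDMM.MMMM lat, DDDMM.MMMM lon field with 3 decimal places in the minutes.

6052.189,N / 15825.110,E

Lat: fractional part 0.869810 → 52.18860 minutes
Longitude: minutes = (158.418500 − 158) × 60 = 25.11000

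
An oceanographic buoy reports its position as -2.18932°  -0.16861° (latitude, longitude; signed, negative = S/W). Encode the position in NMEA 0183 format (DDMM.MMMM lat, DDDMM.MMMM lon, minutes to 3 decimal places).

0211.359,S / 00010.117,W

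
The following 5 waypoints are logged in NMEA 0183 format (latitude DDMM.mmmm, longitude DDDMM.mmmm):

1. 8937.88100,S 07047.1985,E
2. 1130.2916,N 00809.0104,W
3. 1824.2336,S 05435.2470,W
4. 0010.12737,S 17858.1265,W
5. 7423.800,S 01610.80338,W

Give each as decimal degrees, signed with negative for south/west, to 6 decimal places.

Point 1:
  Latitude: degrees = first 2 digits = 89, minutes = 37.881; 89 + 37.881/60 = 89.6313500
  hemisphere S, so the sign is −
  Longitude: split at 3 digits → 070° and 47.1985′; 70 + 47.1985/60 = 70.7866417
  E ⇒ keep positive
Point 2:
  φ: degrees = first 2 digits = 11, minutes = 30.2916; 11 + 30.2916/60 = 11.5048600
  N ⇒ keep positive
  λ: degrees = first 3 digits = 8, minutes = 9.0104; 8 + 9.0104/60 = 8.1501733
  W → negative
Point 3:
  Latitude: split at 2 digits → 18° and 24.2336′; 18 + 24.2336/60 = 18.4038933
  S ⇒ negate
  Longitude: degrees = first 3 digits = 54, minutes = 35.247; 54 + 35.247/60 = 54.5874500
  hemisphere W, so the sign is −
Point 4:
  Lat: degrees = first 2 digits = 0, minutes = 10.12737; 0 + 10.12737/60 = 0.1687895
  S ⇒ negate
  λ: degrees = first 3 digits = 178, minutes = 58.1265; 178 + 58.1265/60 = 178.9687750
  W → negative
Point 5:
  φ: degrees = first 2 digits = 74, minutes = 23.8; 74 + 23.8/60 = 74.3966667
  S ⇒ negate
  Longitude: split at 3 digits → 016° and 10.80338′; 16 + 10.80338/60 = 16.1800563
  hemisphere W, so the sign is −

1. -89.631350, 70.786642
2. 11.504860, -8.150173
3. -18.403893, -54.587450
4. -0.168790, -178.968775
5. -74.396667, -16.180056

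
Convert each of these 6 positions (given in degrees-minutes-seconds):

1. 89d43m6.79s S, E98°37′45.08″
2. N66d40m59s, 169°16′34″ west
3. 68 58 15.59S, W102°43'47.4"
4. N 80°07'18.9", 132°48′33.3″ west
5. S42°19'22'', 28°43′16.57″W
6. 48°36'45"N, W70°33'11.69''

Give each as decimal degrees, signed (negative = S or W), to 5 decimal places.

1. -89.71855, 98.62919
2. 66.68306, -169.27611
3. -68.97100, -102.72983
4. 80.12192, -132.80925
5. -42.32278, -28.72127
6. 48.61250, -70.55325

Point 1:
  Latitude: 89° + 43/60 + 6.79/3600 = 89 + 0.716667 + 0.001886 = 89.718553
  S → negative
  Longitude: 98 + 37/60 + 45.08/3600 = 98.629189
  E → positive
Point 2:
  Lat: 66 + 40/60 + 59/3600 = 66.683056
  N ⇒ keep positive
  Lon: 169 + 16/60 + 34/3600 = 169.276111
  hemisphere W, so the sign is −
Point 3:
  Lat: 58′ + 15.59″ = 58.25983′; 68 + 58.25983/60 = 68.970997
  S → negative
  λ: 102° + 43/60 + 47.4/3600 = 102 + 0.716667 + 0.013167 = 102.729833
  W ⇒ negate
Point 4:
  φ: 7′ + 18.9″ = 7.31500′; 80 + 7.31500/60 = 80.121917
  N ⇒ keep positive
  Lon: 132° + 48/60 + 33.3/3600 = 132 + 0.800000 + 0.009250 = 132.809250
  hemisphere W, so the sign is −
Point 5:
  Latitude: 42° + 19/60 + 22/3600 = 42 + 0.316667 + 0.006111 = 42.322778
  S → negative
  Lon: 28 + 43/60 + 16.57/3600 = 28.721269
  hemisphere W, so the sign is −
Point 6:
  φ: 48 + 36/60 + 45/3600 = 48.612500
  N ⇒ keep positive
  Longitude: 70° + 33/60 + 11.69/3600 = 70 + 0.550000 + 0.003247 = 70.553247
  hemisphere W, so the sign is −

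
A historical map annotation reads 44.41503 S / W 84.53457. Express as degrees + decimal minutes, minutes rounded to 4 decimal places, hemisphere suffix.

44° 24.9018′ S, 84° 32.0742′ W

Lat: 44° + 0.415030 × 60 = 44° 24.901800′
Longitude: fractional part 0.534570 → 32.074200 minutes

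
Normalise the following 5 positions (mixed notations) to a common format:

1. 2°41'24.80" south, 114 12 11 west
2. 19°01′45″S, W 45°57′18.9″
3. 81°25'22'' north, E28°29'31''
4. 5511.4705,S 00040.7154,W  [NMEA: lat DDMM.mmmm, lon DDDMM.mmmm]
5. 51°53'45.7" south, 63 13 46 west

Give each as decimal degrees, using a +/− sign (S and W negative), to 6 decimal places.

1. -2.690222, -114.203056
2. -19.029167, -45.955250
3. 81.422778, 28.491944
4. -55.191175, -0.678590
5. -51.896028, -63.229444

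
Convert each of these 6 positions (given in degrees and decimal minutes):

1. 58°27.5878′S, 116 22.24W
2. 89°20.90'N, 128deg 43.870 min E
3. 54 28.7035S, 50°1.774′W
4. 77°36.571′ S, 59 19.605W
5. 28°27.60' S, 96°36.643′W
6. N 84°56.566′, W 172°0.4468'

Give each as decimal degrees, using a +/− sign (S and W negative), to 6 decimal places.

1. -58.459797, -116.370667
2. 89.348333, 128.731167
3. -54.478392, -50.029567
4. -77.609517, -59.326750
5. -28.460000, -96.610717
6. 84.942767, -172.007447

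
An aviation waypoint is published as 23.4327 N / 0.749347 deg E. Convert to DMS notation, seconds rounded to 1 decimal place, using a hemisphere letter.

23°25′57.7″ N, 0°44′57.6″ E

Latitude: whole degrees 23; 25.96200′ → 25′ and 57.720″
Lon: whole degrees 0; 44.96082′ → 44′ and 57.649″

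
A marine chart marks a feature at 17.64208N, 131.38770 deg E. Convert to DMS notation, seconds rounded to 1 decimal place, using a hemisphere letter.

17°38′31.5″ N, 131°23′15.7″ E

Lat: 0.642080° → 38.52480′; 0.52480 × 60 = 31.488″
Longitude: 0.387700 × 60 = 23.26200′ → 23′, remainder × 60 = 15.720″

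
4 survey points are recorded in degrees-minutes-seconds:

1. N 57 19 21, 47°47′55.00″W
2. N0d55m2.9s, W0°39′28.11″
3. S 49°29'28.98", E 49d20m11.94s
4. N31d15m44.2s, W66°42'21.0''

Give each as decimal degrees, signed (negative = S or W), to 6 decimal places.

Point 1:
  Latitude: 19′ + 21″ = 19.35000′; 57 + 19.35000/60 = 57.3225000
  N → positive
  Lon: 47′ + 55″ = 47.91667′; 47 + 47.91667/60 = 47.7986111
  W ⇒ negate
Point 2:
  Latitude: 0° + 55/60 + 2.9/3600 = 0 + 0.916667 + 0.000806 = 0.9174722
  N → positive
  λ: 0° + 39/60 + 28.11/3600 = 0 + 0.650000 + 0.007808 = 0.6578083
  hemisphere W, so the sign is −
Point 3:
  φ: 49° + 29/60 + 28.98/3600 = 49 + 0.483333 + 0.008050 = 49.4913833
  S → negative
  Lon: 49° + 20/60 + 11.94/3600 = 49 + 0.333333 + 0.003317 = 49.3366500
  E → positive
Point 4:
  Lat: 31 + 15/60 + 44.2/3600 = 31.2622778
  N ⇒ keep positive
  Longitude: 42′ + 21″ = 42.35000′; 66 + 42.35000/60 = 66.7058333
  hemisphere W, so the sign is −

1. 57.322500, -47.798611
2. 0.917472, -0.657808
3. -49.491383, 49.336650
4. 31.262278, -66.705833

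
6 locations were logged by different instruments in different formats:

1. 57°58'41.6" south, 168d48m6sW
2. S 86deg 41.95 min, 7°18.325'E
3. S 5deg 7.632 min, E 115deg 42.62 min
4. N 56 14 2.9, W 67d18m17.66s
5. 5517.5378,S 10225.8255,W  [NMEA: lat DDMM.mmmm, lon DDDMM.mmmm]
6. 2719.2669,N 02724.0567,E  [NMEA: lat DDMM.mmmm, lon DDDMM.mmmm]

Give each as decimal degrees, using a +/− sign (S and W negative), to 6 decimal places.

1. -57.978222, -168.801667
2. -86.699167, 7.305417
3. -5.127200, 115.710333
4. 56.234139, -67.304906
5. -55.292297, -102.430425
6. 27.321115, 27.400945

Point 1:
  φ: 57 + 58/60 + 41.6/3600 = 57.9782222
  S → negative
  Longitude: 168° + 48/60 + 6/3600 = 168 + 0.800000 + 0.001667 = 168.8016667
  W ⇒ negate
Point 2:
  Lat: 86 + 41.95/60 = 86.6991667
  hemisphere S, so the sign is −
  λ: 18.325′ = 0.305417°; total 7.3054167
  E ⇒ keep positive
Point 3:
  Latitude: 7.632′ = 0.127200°; total 5.1272000
  hemisphere S, so the sign is −
  Longitude: 42.62′ = 0.710333°; total 115.7103333
  E → positive
Point 4:
  Lat: 56° + 14/60 + 2.9/3600 = 56 + 0.233333 + 0.000806 = 56.2341389
  N → positive
  Longitude: 67 + 18/60 + 17.66/3600 = 67.3049056
  W → negative
Point 5:
  Latitude: split at 2 digits → 55° and 17.5378′; 55 + 17.5378/60 = 55.2922967
  S ⇒ negate
  λ: split at 3 digits → 102° and 25.8255′; 102 + 25.8255/60 = 102.4304250
  W ⇒ negate
Point 6:
  φ: degrees = first 2 digits = 27, minutes = 19.2669; 27 + 19.2669/60 = 27.3211150
  N ⇒ keep positive
  λ: split at 3 digits → 027° and 24.0567′; 27 + 24.0567/60 = 27.4009450
  E → positive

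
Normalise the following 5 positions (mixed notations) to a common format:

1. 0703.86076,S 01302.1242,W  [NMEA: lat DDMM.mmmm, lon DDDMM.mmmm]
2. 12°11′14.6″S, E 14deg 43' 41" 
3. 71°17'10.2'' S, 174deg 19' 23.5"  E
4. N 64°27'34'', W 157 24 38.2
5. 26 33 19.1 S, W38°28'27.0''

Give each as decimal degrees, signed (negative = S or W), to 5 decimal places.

1. -7.06435, -13.03540
2. -12.18739, 14.72806
3. -71.28617, 174.32319
4. 64.45944, -157.41061
5. -26.55531, -38.47417

Point 1:
  φ: degrees = first 2 digits = 7, minutes = 3.86076; 7 + 3.86076/60 = 7.064346
  S → negative
  λ: degrees = first 3 digits = 13, minutes = 2.1242; 13 + 2.1242/60 = 13.035403
  hemisphere W, so the sign is −
Point 2:
  φ: 12 + 11/60 + 14.6/3600 = 12.187389
  hemisphere S, so the sign is −
  Longitude: 14 + 43/60 + 41/3600 = 14.728056
  E ⇒ keep positive
Point 3:
  Lat: 17′ + 10.2″ = 17.17000′; 71 + 17.17000/60 = 71.286167
  S ⇒ negate
  λ: 174 + 19/60 + 23.5/3600 = 174.323194
  E ⇒ keep positive
Point 4:
  φ: 64 + 27/60 + 34/3600 = 64.459444
  N ⇒ keep positive
  Lon: 157° + 24/60 + 38.2/3600 = 157 + 0.400000 + 0.010611 = 157.410611
  hemisphere W, so the sign is −
Point 5:
  φ: 33′ + 19.1″ = 33.31833′; 26 + 33.31833/60 = 26.555306
  hemisphere S, so the sign is −
  Lon: 28′ + 27″ = 28.45000′; 38 + 28.45000/60 = 38.474167
  W → negative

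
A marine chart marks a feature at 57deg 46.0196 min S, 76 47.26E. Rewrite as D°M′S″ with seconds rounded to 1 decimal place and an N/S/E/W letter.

Lat: 46.01960′ → 46′ and 0.01960 × 60 = 1.176″
Longitude: fractional minutes 0.26000 × 60 = 15.600″

57°46′1.2″ S, 76°47′15.6″ E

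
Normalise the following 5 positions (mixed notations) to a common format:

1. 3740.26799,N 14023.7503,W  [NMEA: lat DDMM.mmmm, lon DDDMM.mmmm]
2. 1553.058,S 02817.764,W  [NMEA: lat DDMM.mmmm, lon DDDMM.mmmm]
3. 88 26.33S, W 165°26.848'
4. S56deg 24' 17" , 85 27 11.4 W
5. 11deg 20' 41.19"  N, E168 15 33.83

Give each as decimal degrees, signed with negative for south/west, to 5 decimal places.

Point 1:
  Latitude: degrees = first 2 digits = 37, minutes = 40.26799; 37 + 40.26799/60 = 37.671133
  N ⇒ keep positive
  Lon: split at 3 digits → 140° and 23.7503′; 140 + 23.7503/60 = 140.395838
  W ⇒ negate
Point 2:
  φ: split at 2 digits → 15° and 53.058′; 15 + 53.058/60 = 15.884300
  hemisphere S, so the sign is −
  Longitude: degrees = first 3 digits = 28, minutes = 17.764; 28 + 17.764/60 = 28.296067
  W ⇒ negate
Point 3:
  Lat: 88 + 26.33/60 = 88.438833
  S → negative
  Lon: 165 + 26.848/60 = 165.447467
  W → negative
Point 4:
  φ: 56° + 24/60 + 17/3600 = 56 + 0.400000 + 0.004722 = 56.404722
  S ⇒ negate
  Longitude: 27′ + 11.4″ = 27.19000′; 85 + 27.19000/60 = 85.453167
  hemisphere W, so the sign is −
Point 5:
  Lat: 20′ + 41.19″ = 20.68650′; 11 + 20.68650/60 = 11.344775
  N ⇒ keep positive
  Longitude: 168 + 15/60 + 33.83/3600 = 168.259397
  E → positive

1. 37.67113, -140.39584
2. -15.88430, -28.29607
3. -88.43883, -165.44747
4. -56.40472, -85.45317
5. 11.34478, 168.25940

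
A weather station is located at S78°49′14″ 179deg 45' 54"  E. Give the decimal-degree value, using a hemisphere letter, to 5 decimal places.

φ: 49′ + 14″ = 49.23333′; 78 + 49.23333/60 = 78.820556
Longitude: 179 + 45/60 + 54/3600 = 179.765000

78.82056° S, 179.76500° E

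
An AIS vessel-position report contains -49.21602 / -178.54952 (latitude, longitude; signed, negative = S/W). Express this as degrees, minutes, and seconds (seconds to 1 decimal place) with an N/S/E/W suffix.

49°12′57.7″ S, 178°32′58.3″ W

Latitude is negative → S; |value| = 49.216020
Lat: 0.216020 × 60 = 12.96120′ → 12′, remainder × 60 = 57.672″
Longitude is negative → W; |value| = 178.549520
Lon: 0.549520° → 32.97120′; 0.97120 × 60 = 58.272″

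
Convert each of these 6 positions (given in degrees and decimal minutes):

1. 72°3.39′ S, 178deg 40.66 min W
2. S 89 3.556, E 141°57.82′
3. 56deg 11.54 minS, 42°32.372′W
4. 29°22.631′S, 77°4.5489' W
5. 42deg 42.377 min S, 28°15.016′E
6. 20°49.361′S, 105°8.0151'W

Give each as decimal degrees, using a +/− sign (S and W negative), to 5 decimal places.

1. -72.05650, -178.67767
2. -89.05927, 141.96367
3. -56.19233, -42.53953
4. -29.37718, -77.07582
5. -42.70628, 28.25027
6. -20.82268, -105.13359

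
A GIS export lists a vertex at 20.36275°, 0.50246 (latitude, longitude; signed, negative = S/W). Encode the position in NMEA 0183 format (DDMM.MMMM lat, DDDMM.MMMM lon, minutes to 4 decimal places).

2021.7650,N / 00030.1476,E

φ: 20° + 0.362750 × 60 = 20° 21.765000′
Lon: minutes = (0.502460 − 0) × 60 = 30.147600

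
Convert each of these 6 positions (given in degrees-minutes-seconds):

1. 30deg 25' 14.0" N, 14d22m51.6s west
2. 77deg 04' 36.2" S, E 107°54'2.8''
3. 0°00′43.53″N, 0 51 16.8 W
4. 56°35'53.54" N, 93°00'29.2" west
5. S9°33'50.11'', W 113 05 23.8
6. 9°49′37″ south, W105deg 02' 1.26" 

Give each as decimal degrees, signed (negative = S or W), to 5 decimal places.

Point 1:
  φ: 30° + 25/60 + 14/3600 = 30 + 0.416667 + 0.003889 = 30.420556
  N → positive
  Lon: 14 + 22/60 + 51.6/3600 = 14.381000
  W → negative
Point 2:
  φ: 77 + 4/60 + 36.2/3600 = 77.076722
  hemisphere S, so the sign is −
  λ: 107 + 54/60 + 2.8/3600 = 107.900778
  E ⇒ keep positive
Point 3:
  Latitude: 0 + 0/60 + 43.53/3600 = 0.012092
  N → positive
  Longitude: 0 + 51/60 + 16.8/3600 = 0.854667
  W → negative
Point 4:
  Latitude: 35′ + 53.54″ = 35.89233′; 56 + 35.89233/60 = 56.598206
  N ⇒ keep positive
  Longitude: 0′ + 29.2″ = 0.48667′; 93 + 0.48667/60 = 93.008111
  hemisphere W, so the sign is −
Point 5:
  Lat: 9° + 33/60 + 50.11/3600 = 9 + 0.550000 + 0.013919 = 9.563919
  S ⇒ negate
  Longitude: 5′ + 23.8″ = 5.39667′; 113 + 5.39667/60 = 113.089944
  W → negative
Point 6:
  Lat: 9° + 49/60 + 37/3600 = 9 + 0.816667 + 0.010278 = 9.826944
  S ⇒ negate
  λ: 105° + 2/60 + 1.26/3600 = 105 + 0.033333 + 0.000350 = 105.033683
  W → negative

1. 30.42056, -14.38100
2. -77.07672, 107.90078
3. 0.01209, -0.85467
4. 56.59821, -93.00811
5. -9.56392, -113.08994
6. -9.82694, -105.03368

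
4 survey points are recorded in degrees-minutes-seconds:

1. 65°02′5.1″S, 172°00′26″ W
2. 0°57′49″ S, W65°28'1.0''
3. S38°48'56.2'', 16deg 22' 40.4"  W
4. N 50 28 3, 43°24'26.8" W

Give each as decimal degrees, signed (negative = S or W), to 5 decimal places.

Point 1:
  φ: 2′ + 5.1″ = 2.08500′; 65 + 2.08500/60 = 65.034750
  S ⇒ negate
  Longitude: 172° + 0/60 + 26/3600 = 172 + 0.000000 + 0.007222 = 172.007222
  hemisphere W, so the sign is −
Point 2:
  Latitude: 57′ + 49″ = 57.81667′; 0 + 57.81667/60 = 0.963611
  S → negative
  Longitude: 28′ + 1″ = 28.01667′; 65 + 28.01667/60 = 65.466944
  W ⇒ negate
Point 3:
  φ: 48′ + 56.2″ = 48.93667′; 38 + 48.93667/60 = 38.815611
  hemisphere S, so the sign is −
  Longitude: 16 + 22/60 + 40.4/3600 = 16.377889
  hemisphere W, so the sign is −
Point 4:
  Lat: 28′ + 3″ = 28.05000′; 50 + 28.05000/60 = 50.467500
  N ⇒ keep positive
  λ: 24′ + 26.8″ = 24.44667′; 43 + 24.44667/60 = 43.407444
  hemisphere W, so the sign is −

1. -65.03475, -172.00722
2. -0.96361, -65.46694
3. -38.81561, -16.37789
4. 50.46750, -43.40744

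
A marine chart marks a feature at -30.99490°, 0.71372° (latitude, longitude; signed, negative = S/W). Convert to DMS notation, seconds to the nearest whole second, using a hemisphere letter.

30°59′42″ S, 0°42′49″ E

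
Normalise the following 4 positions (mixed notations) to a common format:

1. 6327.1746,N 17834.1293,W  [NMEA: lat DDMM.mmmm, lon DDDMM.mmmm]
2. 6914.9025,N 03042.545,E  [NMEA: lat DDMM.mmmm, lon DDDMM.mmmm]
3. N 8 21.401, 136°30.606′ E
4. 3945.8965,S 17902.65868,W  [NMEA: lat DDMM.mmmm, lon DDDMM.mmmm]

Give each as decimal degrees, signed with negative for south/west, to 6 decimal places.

1. 63.452910, -178.568822
2. 69.248375, 30.709083
3. 8.356683, 136.510100
4. -39.764942, -179.044311

Point 1:
  Latitude: degrees = first 2 digits = 63, minutes = 27.1746; 63 + 27.1746/60 = 63.4529100
  N ⇒ keep positive
  Lon: degrees = first 3 digits = 178, minutes = 34.1293; 178 + 34.1293/60 = 178.5688217
  W ⇒ negate
Point 2:
  Lat: split at 2 digits → 69° and 14.9025′; 69 + 14.9025/60 = 69.2483750
  N → positive
  Lon: degrees = first 3 digits = 30, minutes = 42.545; 30 + 42.545/60 = 30.7090833
  E → positive
Point 3:
  Latitude: 8 + 21.401/60 = 8.3566833
  N → positive
  Longitude: 30.606′ = 0.510100°; total 136.5101000
  E → positive
Point 4:
  Latitude: split at 2 digits → 39° and 45.8965′; 39 + 45.8965/60 = 39.7649417
  S ⇒ negate
  Longitude: split at 3 digits → 179° and 2.65868′; 179 + 2.65868/60 = 179.0443113
  W → negative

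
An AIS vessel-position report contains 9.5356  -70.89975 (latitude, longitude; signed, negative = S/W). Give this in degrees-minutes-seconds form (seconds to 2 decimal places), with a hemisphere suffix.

Lat: 0.535600 × 60 = 32.13600′ → 32′, remainder × 60 = 8.1600″
Longitude is negative → W; |value| = 70.899750
Lon: 0.899750° → 53.98500′; 0.98500 × 60 = 59.1000″

9°32′8.16″ N, 70°53′59.10″ W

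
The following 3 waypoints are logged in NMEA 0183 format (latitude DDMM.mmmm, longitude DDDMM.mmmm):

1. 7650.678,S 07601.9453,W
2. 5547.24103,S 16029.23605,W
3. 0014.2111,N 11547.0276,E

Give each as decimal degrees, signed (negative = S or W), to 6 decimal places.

1. -76.844633, -76.032422
2. -55.787351, -160.487268
3. 0.236852, 115.783793

Point 1:
  Latitude: split at 2 digits → 76° and 50.678′; 76 + 50.678/60 = 76.8446333
  S → negative
  Lon: split at 3 digits → 076° and 1.9453′; 76 + 1.9453/60 = 76.0324217
  W → negative
Point 2:
  Latitude: split at 2 digits → 55° and 47.24103′; 55 + 47.24103/60 = 55.7873505
  S → negative
  Longitude: degrees = first 3 digits = 160, minutes = 29.23605; 160 + 29.23605/60 = 160.4872675
  hemisphere W, so the sign is −
Point 3:
  φ: split at 2 digits → 00° and 14.2111′; 0 + 14.2111/60 = 0.2368517
  N ⇒ keep positive
  Longitude: degrees = first 3 digits = 115, minutes = 47.0276; 115 + 47.0276/60 = 115.7837933
  E ⇒ keep positive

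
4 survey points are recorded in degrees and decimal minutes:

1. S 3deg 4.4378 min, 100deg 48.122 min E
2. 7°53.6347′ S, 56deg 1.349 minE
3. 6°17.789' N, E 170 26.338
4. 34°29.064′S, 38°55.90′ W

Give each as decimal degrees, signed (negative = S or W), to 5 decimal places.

Point 1:
  Lat: 3 + 4.4378/60 = 3.073963
  S → negative
  Lon: 100 + 48.122/60 = 100.802033
  E → positive
Point 2:
  Lat: 7 + 53.6347/60 = 7.893912
  S ⇒ negate
  λ: 1.349′ = 0.022483°; total 56.022483
  E → positive
Point 3:
  φ: 6 + 17.789/60 = 6.296483
  N ⇒ keep positive
  Lon: 26.338′ = 0.438967°; total 170.438967
  E → positive
Point 4:
  Lat: 34 + 29.064/60 = 34.484400
  hemisphere S, so the sign is −
  λ: 38 + 55.9/60 = 38.931667
  W → negative

1. -3.07396, 100.80203
2. -7.89391, 56.02248
3. 6.29648, 170.43897
4. -34.48440, -38.93167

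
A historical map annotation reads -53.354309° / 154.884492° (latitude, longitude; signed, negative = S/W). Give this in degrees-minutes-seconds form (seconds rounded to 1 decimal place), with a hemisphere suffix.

Latitude is negative → S; |value| = 53.354309
Lat: 0.354309 × 60 = 21.25854′ → 21′, remainder × 60 = 15.512″
λ: 0.884492° → 53.06952′; 0.06952 × 60 = 4.171″

53°21′15.5″ S, 154°53′4.2″ E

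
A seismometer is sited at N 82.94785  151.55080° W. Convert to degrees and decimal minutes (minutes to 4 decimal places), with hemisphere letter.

82° 56.8710′ N, 151° 33.0480′ W

φ: minutes = (82.947850 − 82) × 60 = 56.871000
λ: 151° + 0.550800 × 60 = 151° 33.048000′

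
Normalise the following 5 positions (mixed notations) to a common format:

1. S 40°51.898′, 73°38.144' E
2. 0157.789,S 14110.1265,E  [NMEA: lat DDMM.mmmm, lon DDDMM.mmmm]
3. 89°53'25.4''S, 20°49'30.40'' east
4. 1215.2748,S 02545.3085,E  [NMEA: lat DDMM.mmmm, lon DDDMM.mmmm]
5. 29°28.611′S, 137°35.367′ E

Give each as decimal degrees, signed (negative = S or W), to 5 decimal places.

1. -40.86497, 73.63573
2. -1.96315, 141.16878
3. -89.89039, 20.82511
4. -12.25458, 25.75514
5. -29.47685, 137.58945

Point 1:
  Lat: 51.898′ = 0.864967°; total 40.864967
  hemisphere S, so the sign is −
  Lon: 73 + 38.144/60 = 73.635733
  E ⇒ keep positive
Point 2:
  Lat: split at 2 digits → 01° and 57.789′; 1 + 57.789/60 = 1.963150
  S → negative
  λ: degrees = first 3 digits = 141, minutes = 10.1265; 141 + 10.1265/60 = 141.168775
  E ⇒ keep positive
Point 3:
  Lat: 53′ + 25.4″ = 53.42333′; 89 + 53.42333/60 = 89.890389
  hemisphere S, so the sign is −
  Lon: 20 + 49/60 + 30.4/3600 = 20.825111
  E → positive
Point 4:
  Latitude: split at 2 digits → 12° and 15.2748′; 12 + 15.2748/60 = 12.254580
  S ⇒ negate
  Lon: degrees = first 3 digits = 25, minutes = 45.3085; 25 + 45.3085/60 = 25.755142
  E ⇒ keep positive
Point 5:
  Latitude: 28.611′ = 0.476850°; total 29.476850
  S ⇒ negate
  Longitude: 35.367′ = 0.589450°; total 137.589450
  E → positive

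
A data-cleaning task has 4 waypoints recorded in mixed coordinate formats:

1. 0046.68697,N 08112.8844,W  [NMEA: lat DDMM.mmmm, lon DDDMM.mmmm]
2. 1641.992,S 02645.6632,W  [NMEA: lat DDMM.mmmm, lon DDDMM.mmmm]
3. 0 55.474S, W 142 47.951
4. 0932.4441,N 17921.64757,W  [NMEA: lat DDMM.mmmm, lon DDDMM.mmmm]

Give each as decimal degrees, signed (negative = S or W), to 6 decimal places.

1. 0.778116, -81.214740
2. -16.699867, -26.761053
3. -0.924567, -142.799183
4. 9.540735, -179.360793

Point 1:
  φ: degrees = first 2 digits = 0, minutes = 46.68697; 0 + 46.68697/60 = 0.7781162
  N → positive
  Lon: degrees = first 3 digits = 81, minutes = 12.8844; 81 + 12.8844/60 = 81.2147400
  W → negative
Point 2:
  Lat: degrees = first 2 digits = 16, minutes = 41.992; 16 + 41.992/60 = 16.6998667
  S → negative
  Longitude: degrees = first 3 digits = 26, minutes = 45.6632; 26 + 45.6632/60 = 26.7610533
  W ⇒ negate
Point 3:
  Lat: 0 + 55.474/60 = 0.9245667
  S ⇒ negate
  λ: 47.951′ = 0.799183°; total 142.7991833
  W → negative
Point 4:
  φ: split at 2 digits → 09° and 32.4441′; 9 + 32.4441/60 = 9.5407350
  N → positive
  λ: degrees = first 3 digits = 179, minutes = 21.64757; 179 + 21.64757/60 = 179.3607928
  hemisphere W, so the sign is −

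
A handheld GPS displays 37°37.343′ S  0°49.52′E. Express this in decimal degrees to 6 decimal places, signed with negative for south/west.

-37.622383, 0.825333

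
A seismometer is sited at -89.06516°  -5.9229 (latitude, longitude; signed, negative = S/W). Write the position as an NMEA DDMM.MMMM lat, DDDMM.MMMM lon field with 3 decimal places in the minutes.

8903.910,S / 00555.374,W

Latitude is negative → S; |value| = 89.065160
Latitude: 89° + 0.065160 × 60 = 89° 3.90960′
Longitude is negative → W; |value| = 5.922900
Lon: 5° + 0.922900 × 60 = 5° 55.37400′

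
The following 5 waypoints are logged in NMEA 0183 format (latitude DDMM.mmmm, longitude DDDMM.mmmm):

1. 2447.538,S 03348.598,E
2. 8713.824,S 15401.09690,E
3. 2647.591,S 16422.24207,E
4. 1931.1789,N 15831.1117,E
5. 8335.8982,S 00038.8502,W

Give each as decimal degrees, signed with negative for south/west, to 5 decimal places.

Point 1:
  Latitude: split at 2 digits → 24° and 47.538′; 24 + 47.538/60 = 24.792300
  hemisphere S, so the sign is −
  Longitude: degrees = first 3 digits = 33, minutes = 48.598; 33 + 48.598/60 = 33.809967
  E ⇒ keep positive
Point 2:
  φ: degrees = first 2 digits = 87, minutes = 13.824; 87 + 13.824/60 = 87.230400
  S → negative
  Lon: split at 3 digits → 154° and 1.0969′; 154 + 1.0969/60 = 154.018282
  E → positive
Point 3:
  Latitude: degrees = first 2 digits = 26, minutes = 47.591; 26 + 47.591/60 = 26.793183
  S ⇒ negate
  Longitude: degrees = first 3 digits = 164, minutes = 22.24207; 164 + 22.24207/60 = 164.370701
  E → positive
Point 4:
  φ: split at 2 digits → 19° and 31.1789′; 19 + 31.1789/60 = 19.519648
  N → positive
  λ: split at 3 digits → 158° and 31.1117′; 158 + 31.1117/60 = 158.518528
  E → positive
Point 5:
  Lat: split at 2 digits → 83° and 35.8982′; 83 + 35.8982/60 = 83.598303
  S ⇒ negate
  λ: degrees = first 3 digits = 0, minutes = 38.8502; 0 + 38.8502/60 = 0.647503
  W ⇒ negate

1. -24.79230, 33.80997
2. -87.23040, 154.01828
3. -26.79318, 164.37070
4. 19.51965, 158.51853
5. -83.59830, -0.64750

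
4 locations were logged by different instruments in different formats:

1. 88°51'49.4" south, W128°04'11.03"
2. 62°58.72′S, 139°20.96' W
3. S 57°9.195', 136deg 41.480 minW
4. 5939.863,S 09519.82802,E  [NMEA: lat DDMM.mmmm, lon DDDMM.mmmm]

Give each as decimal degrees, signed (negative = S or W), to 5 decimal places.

1. -88.86372, -128.06973
2. -62.97867, -139.34933
3. -57.15325, -136.69133
4. -59.66438, 95.33047

Point 1:
  φ: 88° + 51/60 + 49.4/3600 = 88 + 0.850000 + 0.013722 = 88.863722
  S → negative
  Longitude: 4′ + 11.03″ = 4.18383′; 128 + 4.18383/60 = 128.069731
  W → negative
Point 2:
  Latitude: 58.72′ = 0.978667°; total 62.978667
  S → negative
  Lon: 20.96′ = 0.349333°; total 139.349333
  W → negative
Point 3:
  Lat: 9.195′ = 0.153250°; total 57.153250
  S → negative
  λ: 136 + 41.48/60 = 136.691333
  W ⇒ negate
Point 4:
  φ: degrees = first 2 digits = 59, minutes = 39.863; 59 + 39.863/60 = 59.664383
  S ⇒ negate
  Longitude: split at 3 digits → 095° and 19.82802′; 95 + 19.82802/60 = 95.330467
  E ⇒ keep positive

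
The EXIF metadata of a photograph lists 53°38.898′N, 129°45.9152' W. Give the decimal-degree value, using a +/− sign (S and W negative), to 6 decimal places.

Latitude: 53 + 38.898/60 = 53.6483000
N → positive
λ: 129 + 45.9152/60 = 129.7652533
W ⇒ negate

53.648300, -129.765253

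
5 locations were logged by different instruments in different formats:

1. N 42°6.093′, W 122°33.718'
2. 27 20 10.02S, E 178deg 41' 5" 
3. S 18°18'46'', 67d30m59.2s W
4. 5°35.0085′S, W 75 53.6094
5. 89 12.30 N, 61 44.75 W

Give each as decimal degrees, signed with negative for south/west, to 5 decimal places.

Point 1:
  Latitude: 6.093′ = 0.101550°; total 42.101550
  N ⇒ keep positive
  Longitude: 33.718′ = 0.561967°; total 122.561967
  W → negative
Point 2:
  Lat: 20′ + 10.02″ = 20.16700′; 27 + 20.16700/60 = 27.336117
  S ⇒ negate
  Lon: 178 + 41/60 + 5/3600 = 178.684722
  E ⇒ keep positive
Point 3:
  Latitude: 18 + 18/60 + 46/3600 = 18.312778
  hemisphere S, so the sign is −
  λ: 67 + 30/60 + 59.2/3600 = 67.516444
  W → negative
Point 4:
  φ: 5 + 35.0085/60 = 5.583475
  hemisphere S, so the sign is −
  Longitude: 75 + 53.6094/60 = 75.893490
  W → negative
Point 5:
  Latitude: 12.3′ = 0.205000°; total 89.205000
  N → positive
  Lon: 44.75′ = 0.745833°; total 61.745833
  hemisphere W, so the sign is −

1. 42.10155, -122.56197
2. -27.33612, 178.68472
3. -18.31278, -67.51644
4. -5.58348, -75.89349
5. 89.20500, -61.74583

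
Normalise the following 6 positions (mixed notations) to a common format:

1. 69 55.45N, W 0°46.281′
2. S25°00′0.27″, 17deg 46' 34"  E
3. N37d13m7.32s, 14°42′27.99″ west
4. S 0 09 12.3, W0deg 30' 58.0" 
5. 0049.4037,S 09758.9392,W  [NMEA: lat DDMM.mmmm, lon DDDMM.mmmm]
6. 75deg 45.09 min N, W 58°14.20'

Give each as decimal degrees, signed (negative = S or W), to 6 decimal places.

1. 69.924167, -0.771350
2. -25.000075, 17.776111
3. 37.218700, -14.707775
4. -0.153417, -0.516111
5. -0.823395, -97.982320
6. 75.751500, -58.236667

Point 1:
  Latitude: 55.45′ = 0.924167°; total 69.9241667
  N ⇒ keep positive
  Lon: 46.281′ = 0.771350°; total 0.7713500
  hemisphere W, so the sign is −
Point 2:
  φ: 0′ + 0.27″ = 0.00450′; 25 + 0.00450/60 = 25.0000750
  S → negative
  Lon: 17 + 46/60 + 34/3600 = 17.7761111
  E ⇒ keep positive
Point 3:
  Lat: 37 + 13/60 + 7.32/3600 = 37.2187000
  N ⇒ keep positive
  λ: 14 + 42/60 + 27.99/3600 = 14.7077750
  hemisphere W, so the sign is −
Point 4:
  Latitude: 0° + 9/60 + 12.3/3600 = 0 + 0.150000 + 0.003417 = 0.1534167
  hemisphere S, so the sign is −
  λ: 0° + 30/60 + 58/3600 = 0 + 0.500000 + 0.016111 = 0.5161111
  W ⇒ negate
Point 5:
  φ: split at 2 digits → 00° and 49.4037′; 0 + 49.4037/60 = 0.8233950
  S → negative
  Longitude: degrees = first 3 digits = 97, minutes = 58.9392; 97 + 58.9392/60 = 97.9823200
  W → negative
Point 6:
  φ: 45.09′ = 0.751500°; total 75.7515000
  N ⇒ keep positive
  λ: 58 + 14.2/60 = 58.2366667
  W → negative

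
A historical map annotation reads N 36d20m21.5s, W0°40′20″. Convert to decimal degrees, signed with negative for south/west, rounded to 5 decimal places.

36.33931, -0.67222

Latitude: 20′ + 21.5″ = 20.35833′; 36 + 20.35833/60 = 36.339306
N → positive
Lon: 40′ + 20″ = 40.33333′; 0 + 40.33333/60 = 0.672222
W → negative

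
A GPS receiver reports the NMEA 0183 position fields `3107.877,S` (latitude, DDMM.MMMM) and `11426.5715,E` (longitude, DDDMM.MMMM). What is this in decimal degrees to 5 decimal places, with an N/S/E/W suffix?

φ: degrees = first 2 digits = 31, minutes = 7.877; 31 + 7.877/60 = 31.131283
Lon: degrees = first 3 digits = 114, minutes = 26.5715; 114 + 26.5715/60 = 114.442858

31.13128° S, 114.44286° E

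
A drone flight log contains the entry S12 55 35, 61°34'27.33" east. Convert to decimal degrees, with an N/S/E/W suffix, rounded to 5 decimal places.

12.92639° S, 61.57426° E

Lat: 55′ + 35″ = 55.58333′; 12 + 55.58333/60 = 12.926389
Lon: 34′ + 27.33″ = 34.45550′; 61 + 34.45550/60 = 61.574258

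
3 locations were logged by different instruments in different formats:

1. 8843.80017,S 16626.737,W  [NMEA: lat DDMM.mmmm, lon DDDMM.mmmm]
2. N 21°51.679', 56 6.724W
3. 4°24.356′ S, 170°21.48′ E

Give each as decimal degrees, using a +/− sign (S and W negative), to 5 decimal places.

Point 1:
  Lat: degrees = first 2 digits = 88, minutes = 43.80017; 88 + 43.80017/60 = 88.730003
  S ⇒ negate
  Longitude: split at 3 digits → 166° and 26.737′; 166 + 26.737/60 = 166.445617
  hemisphere W, so the sign is −
Point 2:
  φ: 51.679′ = 0.861317°; total 21.861317
  N ⇒ keep positive
  λ: 6.724′ = 0.112067°; total 56.112067
  W → negative
Point 3:
  Lat: 24.356′ = 0.405933°; total 4.405933
  hemisphere S, so the sign is −
  Lon: 21.48′ = 0.358000°; total 170.358000
  E → positive

1. -88.73000, -166.44562
2. 21.86132, -56.11207
3. -4.40593, 170.35800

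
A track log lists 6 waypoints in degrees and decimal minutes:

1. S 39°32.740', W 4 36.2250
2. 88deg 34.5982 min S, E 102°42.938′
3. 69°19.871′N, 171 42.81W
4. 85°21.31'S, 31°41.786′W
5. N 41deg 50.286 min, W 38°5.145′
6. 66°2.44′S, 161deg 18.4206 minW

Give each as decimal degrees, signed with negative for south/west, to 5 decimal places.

Point 1:
  Lat: 39 + 32.74/60 = 39.545667
  S ⇒ negate
  Longitude: 36.225′ = 0.603750°; total 4.603750
  W ⇒ negate
Point 2:
  φ: 88 + 34.5982/60 = 88.576637
  S ⇒ negate
  λ: 102 + 42.938/60 = 102.715633
  E → positive
Point 3:
  φ: 19.871′ = 0.331183°; total 69.331183
  N ⇒ keep positive
  Lon: 42.81′ = 0.713500°; total 171.713500
  hemisphere W, so the sign is −
Point 4:
  Latitude: 85 + 21.31/60 = 85.355167
  S ⇒ negate
  Lon: 41.786′ = 0.696433°; total 31.696433
  W → negative
Point 5:
  Latitude: 41 + 50.286/60 = 41.838100
  N ⇒ keep positive
  λ: 5.145′ = 0.085750°; total 38.085750
  W ⇒ negate
Point 6:
  Latitude: 66 + 2.44/60 = 66.040667
  S → negative
  Longitude: 18.4206′ = 0.307010°; total 161.307010
  W ⇒ negate

1. -39.54567, -4.60375
2. -88.57664, 102.71563
3. 69.33118, -171.71350
4. -85.35517, -31.69643
5. 41.83810, -38.08575
6. -66.04067, -161.30701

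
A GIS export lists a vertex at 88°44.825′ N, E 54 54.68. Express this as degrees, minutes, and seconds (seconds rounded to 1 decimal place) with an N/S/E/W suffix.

Lat: 44.82500′ → 44′ and 0.82500 × 60 = 49.500″
λ: fractional minutes 0.68000 × 60 = 40.800″

88°44′49.5″ N, 54°54′40.8″ E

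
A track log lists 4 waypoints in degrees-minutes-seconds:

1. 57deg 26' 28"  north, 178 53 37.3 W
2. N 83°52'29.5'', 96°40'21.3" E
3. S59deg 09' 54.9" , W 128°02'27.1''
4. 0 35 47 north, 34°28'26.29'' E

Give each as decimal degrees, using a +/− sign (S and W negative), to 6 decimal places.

1. 57.441111, -178.893694
2. 83.874861, 96.672583
3. -59.165250, -128.040861
4. 0.596389, 34.473969

Point 1:
  Lat: 26′ + 28″ = 26.46667′; 57 + 26.46667/60 = 57.4411111
  N ⇒ keep positive
  Lon: 53′ + 37.3″ = 53.62167′; 178 + 53.62167/60 = 178.8936944
  W → negative
Point 2:
  Lat: 52′ + 29.5″ = 52.49167′; 83 + 52.49167/60 = 83.8748611
  N → positive
  λ: 40′ + 21.3″ = 40.35500′; 96 + 40.35500/60 = 96.6725833
  E → positive
Point 3:
  Lat: 59° + 9/60 + 54.9/3600 = 59 + 0.150000 + 0.015250 = 59.1652500
  hemisphere S, so the sign is −
  λ: 128 + 2/60 + 27.1/3600 = 128.0408611
  hemisphere W, so the sign is −
Point 4:
  Latitude: 0 + 35/60 + 47/3600 = 0.5963889
  N ⇒ keep positive
  Longitude: 34° + 28/60 + 26.29/3600 = 34 + 0.466667 + 0.007303 = 34.4739694
  E ⇒ keep positive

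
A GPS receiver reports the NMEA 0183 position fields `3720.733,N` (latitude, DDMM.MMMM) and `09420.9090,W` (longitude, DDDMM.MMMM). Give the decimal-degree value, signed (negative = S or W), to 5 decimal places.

Lat: degrees = first 2 digits = 37, minutes = 20.733; 37 + 20.733/60 = 37.345550
N → positive
Lon: split at 3 digits → 094° and 20.909′; 94 + 20.909/60 = 94.348483
W ⇒ negate

37.34555, -94.34848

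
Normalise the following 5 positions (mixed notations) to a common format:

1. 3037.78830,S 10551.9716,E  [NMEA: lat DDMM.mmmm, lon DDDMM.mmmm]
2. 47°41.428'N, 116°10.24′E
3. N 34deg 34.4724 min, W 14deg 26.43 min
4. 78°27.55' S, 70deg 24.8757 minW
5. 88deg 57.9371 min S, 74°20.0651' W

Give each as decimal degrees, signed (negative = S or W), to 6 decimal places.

1. -30.629805, 105.866193
2. 47.690467, 116.170667
3. 34.574540, -14.440500
4. -78.459167, -70.414595
5. -88.965618, -74.334418

Point 1:
  Latitude: degrees = first 2 digits = 30, minutes = 37.7883; 30 + 37.7883/60 = 30.6298050
  S → negative
  Longitude: split at 3 digits → 105° and 51.9716′; 105 + 51.9716/60 = 105.8661933
  E ⇒ keep positive
Point 2:
  Latitude: 47 + 41.428/60 = 47.6904667
  N → positive
  Longitude: 116 + 10.24/60 = 116.1706667
  E → positive
Point 3:
  Latitude: 34.4724′ = 0.574540°; total 34.5745400
  N → positive
  Longitude: 14 + 26.43/60 = 14.4405000
  W → negative
Point 4:
  Lat: 27.55′ = 0.459167°; total 78.4591667
  S ⇒ negate
  Lon: 70 + 24.8757/60 = 70.4145950
  hemisphere W, so the sign is −
Point 5:
  φ: 57.9371′ = 0.965618°; total 88.9656183
  S ⇒ negate
  Lon: 74 + 20.0651/60 = 74.3344183
  W → negative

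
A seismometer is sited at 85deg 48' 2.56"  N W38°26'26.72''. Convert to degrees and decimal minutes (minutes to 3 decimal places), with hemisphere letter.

φ: seconds/60 = 0.04267; minutes = 48 + 0.04267 = 48.04267
Lon: seconds/60 = 0.44533; minutes = 26 + 0.44533 = 26.44533

85° 48.043′ N, 38° 26.445′ W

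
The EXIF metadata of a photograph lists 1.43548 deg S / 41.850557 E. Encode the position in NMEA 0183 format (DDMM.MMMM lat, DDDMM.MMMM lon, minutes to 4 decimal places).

0126.1288,S / 04151.0334,E

Lat: minutes = (1.435480 − 1) × 60 = 26.128800
Longitude: 41° + 0.850557 × 60 = 41° 51.033420′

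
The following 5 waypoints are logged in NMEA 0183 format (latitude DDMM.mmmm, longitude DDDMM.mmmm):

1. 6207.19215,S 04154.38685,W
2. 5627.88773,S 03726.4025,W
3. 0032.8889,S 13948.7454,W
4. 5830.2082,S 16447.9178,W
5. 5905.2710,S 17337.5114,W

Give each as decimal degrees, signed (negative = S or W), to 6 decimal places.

Point 1:
  Lat: split at 2 digits → 62° and 7.19215′; 62 + 7.19215/60 = 62.1198692
  S → negative
  Longitude: degrees = first 3 digits = 41, minutes = 54.38685; 41 + 54.38685/60 = 41.9064475
  hemisphere W, so the sign is −
Point 2:
  Lat: degrees = first 2 digits = 56, minutes = 27.88773; 56 + 27.88773/60 = 56.4647955
  hemisphere S, so the sign is −
  Longitude: split at 3 digits → 037° and 26.4025′; 37 + 26.4025/60 = 37.4400417
  W ⇒ negate
Point 3:
  Lat: split at 2 digits → 00° and 32.8889′; 0 + 32.8889/60 = 0.5481483
  S ⇒ negate
  λ: degrees = first 3 digits = 139, minutes = 48.7454; 139 + 48.7454/60 = 139.8124233
  hemisphere W, so the sign is −
Point 4:
  Lat: degrees = first 2 digits = 58, minutes = 30.2082; 58 + 30.2082/60 = 58.5034700
  S → negative
  λ: degrees = first 3 digits = 164, minutes = 47.9178; 164 + 47.9178/60 = 164.7986300
  W ⇒ negate
Point 5:
  Lat: split at 2 digits → 59° and 5.271′; 59 + 5.271/60 = 59.0878500
  S ⇒ negate
  Longitude: degrees = first 3 digits = 173, minutes = 37.5114; 173 + 37.5114/60 = 173.6251900
  W ⇒ negate

1. -62.119869, -41.906448
2. -56.464796, -37.440042
3. -0.548148, -139.812423
4. -58.503470, -164.798630
5. -59.087850, -173.625190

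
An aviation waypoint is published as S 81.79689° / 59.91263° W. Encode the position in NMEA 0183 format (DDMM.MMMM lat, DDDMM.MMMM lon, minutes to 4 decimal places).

8147.8134,S / 05954.7578,W

Lat: 81° + 0.796890 × 60 = 81° 47.813400′
Lon: 59° + 0.912630 × 60 = 59° 54.757800′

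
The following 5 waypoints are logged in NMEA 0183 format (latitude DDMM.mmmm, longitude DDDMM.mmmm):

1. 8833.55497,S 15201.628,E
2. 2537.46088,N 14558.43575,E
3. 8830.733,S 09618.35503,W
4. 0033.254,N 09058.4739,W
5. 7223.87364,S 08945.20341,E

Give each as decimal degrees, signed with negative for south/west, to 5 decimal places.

Point 1:
  Latitude: degrees = first 2 digits = 88, minutes = 33.55497; 88 + 33.55497/60 = 88.559250
  S → negative
  Lon: degrees = first 3 digits = 152, minutes = 1.628; 152 + 1.628/60 = 152.027133
  E → positive
Point 2:
  Lat: degrees = first 2 digits = 25, minutes = 37.46088; 25 + 37.46088/60 = 25.624348
  N ⇒ keep positive
  λ: split at 3 digits → 145° and 58.43575′; 145 + 58.43575/60 = 145.973929
  E ⇒ keep positive
Point 3:
  Latitude: split at 2 digits → 88° and 30.733′; 88 + 30.733/60 = 88.512217
  S ⇒ negate
  Longitude: degrees = first 3 digits = 96, minutes = 18.35503; 96 + 18.35503/60 = 96.305917
  hemisphere W, so the sign is −
Point 4:
  φ: split at 2 digits → 00° and 33.254′; 0 + 33.254/60 = 0.554233
  N ⇒ keep positive
  λ: split at 3 digits → 090° and 58.4739′; 90 + 58.4739/60 = 90.974565
  W ⇒ negate
Point 5:
  φ: split at 2 digits → 72° and 23.87364′; 72 + 23.87364/60 = 72.397894
  hemisphere S, so the sign is −
  Longitude: degrees = first 3 digits = 89, minutes = 45.20341; 89 + 45.20341/60 = 89.753390
  E → positive

1. -88.55925, 152.02713
2. 25.62435, 145.97393
3. -88.51222, -96.30592
4. 0.55423, -90.97457
5. -72.39789, 89.75339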